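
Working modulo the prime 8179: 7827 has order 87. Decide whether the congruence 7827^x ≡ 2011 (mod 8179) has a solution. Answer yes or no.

yes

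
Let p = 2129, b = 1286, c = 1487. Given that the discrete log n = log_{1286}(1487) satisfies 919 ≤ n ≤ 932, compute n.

Compute 1286^919 mod 2129 = 308, then multiply by 1286 repeatedly:
  1286^919=308  1286^920=94  1286^921=1660  1286^922=1502  1286^923=569
  1286^924=1487
Found 1487 at exponent 924.

924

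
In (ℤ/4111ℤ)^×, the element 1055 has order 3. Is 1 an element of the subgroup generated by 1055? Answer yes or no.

⟨1055⟩ has order 3; its elements mod 4111 are {1, 1055, 3055}.
1 is in this set.

yes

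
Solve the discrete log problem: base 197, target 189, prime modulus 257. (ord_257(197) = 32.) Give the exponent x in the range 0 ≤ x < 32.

Successive powers of 197 modulo 257:
  197^0=1  197^1=197  197^2=2  197^3=137  197^4=4  197^5=17
  197^6=8  197^7=34  197^8=16  197^9=68  197^10=32  197^11=136
  197^12=64  197^13=15  197^14=128  197^15=30  197^16=256  197^17=60
  197^18=255  197^19=120  197^20=253  197^21=240  197^22=249  197^23=223
  197^24=241  197^25=189
So 197^25 ≡ 189 (mod 257), giving x = 25.

25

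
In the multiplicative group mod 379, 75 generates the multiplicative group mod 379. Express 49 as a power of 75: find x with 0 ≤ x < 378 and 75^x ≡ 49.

272

Baby-step giant-step with m = ceil(sqrt(378)) = 20.
Baby table (75^j mod 379 for j=0..19):
  0:1  1:75  2:319  3:48  4:189  5:152  6:30  7:355
  8:95  9:303  10:364  11:12  12:142  13:38  14:197  15:373
  16:308  17:360  18:91  19:3
Giant step factor: 75^(-20) ≡ 347 (mod 379).
Scan 49·347^i mod 379 for i = 0, 1, …:
  i=0: 49   i=1: 327   i=2: 148   i=3: 191
  i=4: 331   i=5: 20   i=6: 118   i=7: 14
  i=8: 310   i=9: 313   i=10: 217   i=11: 257
  i=12: 114   i=13: 142
Match at i=13, j=12: x = 13·20 + 12 = 272.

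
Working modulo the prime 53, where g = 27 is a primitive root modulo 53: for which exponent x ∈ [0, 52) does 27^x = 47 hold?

Baby-step giant-step with m = ceil(sqrt(52)) = 8.
Baby table (27^j mod 53 for j=0..7):
  0:1  1:27  2:40  3:20  4:10  5:5  6:29  7:41
Giant step factor: 27^(-8) ≡ 44 (mod 53).
Scan 47·44^i mod 53 for i = 0, 1, …:
  i=0: 47   i=1: 1
Match at i=1, j=0: x = 1·8 + 0 = 8.

8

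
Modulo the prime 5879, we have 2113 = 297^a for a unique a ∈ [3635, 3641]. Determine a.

Compute 297^3635 mod 5879 = 631, then multiply by 297 repeatedly:
  297^3635=631  297^3636=5158  297^3637=3386  297^3638=333  297^3639=4837
  297^3640=2113
Found 2113 at exponent 3640.

3640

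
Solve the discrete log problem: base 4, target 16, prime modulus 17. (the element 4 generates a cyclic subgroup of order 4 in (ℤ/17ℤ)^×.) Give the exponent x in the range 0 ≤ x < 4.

2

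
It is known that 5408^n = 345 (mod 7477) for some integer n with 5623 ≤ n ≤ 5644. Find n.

5629

Compute 5408^5623 mod 7477 = 6298, then multiply by 5408 repeatedly:
  5408^5623=6298  5408^5624=1849  5408^5625=2643  5408^5626=4797  5408^5627=4463
  5408^5628=148  5408^5629=345
Found 345 at exponent 5629.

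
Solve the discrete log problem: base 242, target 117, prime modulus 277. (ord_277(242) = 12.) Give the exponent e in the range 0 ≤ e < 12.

2

Successive powers of 242 modulo 277:
  242^0=1  242^1=242  242^2=117
So 242^2 ≡ 117 (mod 277), giving e = 2.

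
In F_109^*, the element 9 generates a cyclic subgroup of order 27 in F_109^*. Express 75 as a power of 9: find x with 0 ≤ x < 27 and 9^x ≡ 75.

3

Successive powers of 9 modulo 109:
  9^0=1  9^1=9  9^2=81  9^3=75
So 9^3 ≡ 75 (mod 109), giving x = 3.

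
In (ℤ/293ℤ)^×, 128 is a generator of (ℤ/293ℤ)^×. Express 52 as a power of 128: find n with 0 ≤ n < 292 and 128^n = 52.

35

Baby-step giant-step with m = ceil(sqrt(292)) = 18.
Baby table (128^j mod 293 for j=0..17):
  0:1  1:128  2:269  3:151  4:283  5:185  6:240  7:248
  8:100  9:201  10:237  11:157  12:172  13:41  14:267  15:188
  16:38  17:176
Giant step factor: 128^(-18) ≡ 71 (mod 293).
Scan 52·71^i mod 293 for i = 0, 1, …:
  i=0: 52   i=1: 176
Match at i=1, j=17: n = 1·18 + 17 = 35.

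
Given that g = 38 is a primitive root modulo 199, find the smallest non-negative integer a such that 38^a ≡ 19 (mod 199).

143

Baby-step giant-step with m = ceil(sqrt(198)) = 15.
Baby table (38^j mod 199 for j=0..14):
  0:1  1:38  2:51  3:147  4:14  5:134  6:117  7:68
  8:196  9:85  10:46  11:156  12:157  13:195  14:47
Giant step factor: 38^(-15) ≡ 159 (mod 199).
Scan 19·159^i mod 199 for i = 0, 1, …:
  i=0: 19   i=1: 36   i=2: 152   i=3: 89
  i=4: 22   i=5: 115   i=6: 176   i=7: 124
  i=8: 15   i=9: 196
Match at i=9, j=8: a = 9·15 + 8 = 143.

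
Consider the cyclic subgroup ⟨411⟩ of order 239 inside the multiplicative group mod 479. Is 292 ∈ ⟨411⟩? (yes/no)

yes

292 ∈ ⟨411⟩ iff 292^239 ≡ 1 (mod 479), since |⟨411⟩| = 239.
292^239 mod 479 = 1.
Since 1 = 1, 292 lies in the subgroup.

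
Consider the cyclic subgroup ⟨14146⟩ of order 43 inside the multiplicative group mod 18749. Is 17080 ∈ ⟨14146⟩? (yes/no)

yes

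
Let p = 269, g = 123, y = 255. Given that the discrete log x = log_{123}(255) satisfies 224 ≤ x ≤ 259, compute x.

226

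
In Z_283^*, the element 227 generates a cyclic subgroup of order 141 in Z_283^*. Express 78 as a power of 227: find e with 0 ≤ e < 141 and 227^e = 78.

138

Baby-step giant-step with m = ceil(sqrt(141)) = 12.
Baby table (227^j mod 283 for j=0..11):
  0:1  1:227  2:23  3:127  4:246  5:91  6:281  7:112
  8:237  9:29  10:74  11:101
Giant step factor: 227^(-12) ≡ 71 (mod 283).
Scan 78·71^i mod 283 for i = 0, 1, …:
  i=0: 78   i=1: 161   i=2: 111   i=3: 240
  i=4: 60   i=5: 15   i=6: 216   i=7: 54
  i=8: 155   i=9: 251   i=10: 275   i=11: 281
Match at i=11, j=6: e = 11·12 + 6 = 138.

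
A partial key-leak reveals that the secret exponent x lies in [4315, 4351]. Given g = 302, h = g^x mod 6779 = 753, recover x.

4328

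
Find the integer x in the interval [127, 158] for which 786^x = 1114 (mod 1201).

135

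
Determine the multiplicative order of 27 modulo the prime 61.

10

The order of 27 must divide p − 1 = 60 = 2^2 · 3 · 5.
Divisors: 1, 2, 3, 4, 5, 6, 10, 12, 15, 20, 30, 60.
Check each in increasing order: 27^1 ≡ 27;  27^2 ≡ 58;  27^3 ≡ 41;  27^4 ≡ 9;  27^5 ≡ 60;  27^6 ≡ 34;  27^10 ≡ 1.
Smallest exponent giving 1 is 10.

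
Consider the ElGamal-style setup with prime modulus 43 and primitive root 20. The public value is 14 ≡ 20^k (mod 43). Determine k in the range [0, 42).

Baby-step giant-step with m = ceil(sqrt(42)) = 7.
Baby table (20^j mod 43 for j=0..6):
  0:1  1:20  2:13  3:2  4:40  5:26  6:4
Giant step factor: 20^(-7) ≡ 7 (mod 43).
Scan 14·7^i mod 43 for i = 0, 1, …:
  i=0: 14   i=1: 12   i=2: 41   i=3: 29
  i=4: 31   i=5: 2
Match at i=5, j=3: k = 5·7 + 3 = 38.

38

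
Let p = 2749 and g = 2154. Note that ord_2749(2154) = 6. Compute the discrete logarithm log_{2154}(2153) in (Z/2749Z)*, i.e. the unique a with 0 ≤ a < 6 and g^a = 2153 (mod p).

2

Successive powers of 2154 modulo 2749:
  2154^0=1  2154^1=2154  2154^2=2153
So 2154^2 ≡ 2153 (mod 2749), giving a = 2.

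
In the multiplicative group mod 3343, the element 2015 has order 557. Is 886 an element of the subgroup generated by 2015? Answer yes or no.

886 ∈ ⟨2015⟩ iff 886^557 ≡ 1 (mod 3343), since |⟨2015⟩| = 557.
886^557 mod 3343 = 1.
Since 1 = 1, 886 lies in the subgroup.

yes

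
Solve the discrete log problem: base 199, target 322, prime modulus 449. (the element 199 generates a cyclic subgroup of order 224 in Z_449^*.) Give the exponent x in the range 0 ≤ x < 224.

21

Successive powers of 199 modulo 449:
  199^0=1  199^1=199  199^2=89  199^3=200  199^4=288  199^5=289
  199^6=39  199^7=128  199^8=328  199^9=167  199^10=7  199^11=46
  199^12=174  199^13=53  199^14=220  199^15=227  199^16=273  199^17=447
  199^18=51  199^19=271  199^20=49  199^21=322
So 199^21 ≡ 322 (mod 449), giving x = 21.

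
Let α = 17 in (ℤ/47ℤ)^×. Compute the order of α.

23

The order of 17 must divide p − 1 = 46 = 2 · 23.
Divisors: 1, 2, 23, 46.
Check each in increasing order: 17^1 ≡ 17;  17^2 ≡ 7;  17^23 ≡ 1.
Smallest exponent giving 1 is 23.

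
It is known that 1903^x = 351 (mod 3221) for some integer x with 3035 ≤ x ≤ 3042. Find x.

Compute 1903^3035 mod 3221 = 351, then multiply by 1903 repeatedly:
  1903^3035=351
Found 351 at exponent 3035.

3035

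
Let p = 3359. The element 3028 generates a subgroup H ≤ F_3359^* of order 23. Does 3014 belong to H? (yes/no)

⟨3028⟩ has order 23; its elements mod 3359 are {1, 200, 417, 470, 812, 980, 1168, 1178, 1443, 1829, 2073, 2221, 2303, 2432, 2565, 2580, 2704, 2784, 3028, 3036, 3051, 3085, 3307}.
3014 is not in this set.

no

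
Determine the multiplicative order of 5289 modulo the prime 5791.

The order of 5289 must divide p − 1 = 5790 = 2 · 3 · 5 · 193.
Divisors: 1, 2, 3, 5, 6, 10, 15, 30, 193, 386, 579, 965, 1158, 1930, 2895, 5790.
Check each in increasing order: 5289^1 ≡ 5289;  5289^2 ≡ 2991;  5289^3 ≡ 4178;  5289^5 ≡ 5211;  5289^6 ≡ 1610;  5289^10 ≡ 522;  5289^15 ≡ 4163;  5289^30 ≡ 3897;  5289^193 ≡ 2242;  5289^386 ≡ 5767;  5289^579 ≡ 4102;  5289^965 ≡ 5790;  5289^1158 ≡ 3549;  5289^1930 ≡ 1.
Smallest exponent giving 1 is 1930.

1930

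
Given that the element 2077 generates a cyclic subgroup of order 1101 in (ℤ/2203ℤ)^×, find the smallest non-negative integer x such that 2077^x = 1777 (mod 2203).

76

Baby-step giant-step with m = ceil(sqrt(1101)) = 34.
Baby table (2077^j mod 2203 for j=0..33):
  0:1  1:2077  2:455  3:2151  4:2146  5:573  6:501  7:761
  8:1046  9:384  10:82  11:683  12:2062  13:142  14:1935  15:723
  16:1428  17:718  18:2058  19:646  20:115  21:931  22:1656  23:629
  24:54  25:2008  26:337  27:1598  28:1328  29:100  30:618  31:1440
  32:1409  33:909
Giant step factor: 2077^(-34) ≡ 701 (mod 2203).
Scan 1777·701^i mod 2203 for i = 0, 1, …:
  i=0: 1777   i=1: 982   i=2: 1046
Match at i=2, j=8: x = 2·34 + 8 = 76.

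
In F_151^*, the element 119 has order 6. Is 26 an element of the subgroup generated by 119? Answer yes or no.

26 ∈ ⟨119⟩ iff 26^6 ≡ 1 (mod 151), since |⟨119⟩| = 6.
26^6 mod 151 = 127.
Since 127 ≠ 1, 26 does not lie in the subgroup.

no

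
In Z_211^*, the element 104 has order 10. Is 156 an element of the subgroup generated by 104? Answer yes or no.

yes

⟨104⟩ has order 10; its elements mod 211 are {1, 23, 55, 71, 104, 107, 140, 156, 188, 210}.
156 is in this set.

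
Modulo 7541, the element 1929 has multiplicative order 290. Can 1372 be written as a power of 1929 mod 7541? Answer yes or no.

no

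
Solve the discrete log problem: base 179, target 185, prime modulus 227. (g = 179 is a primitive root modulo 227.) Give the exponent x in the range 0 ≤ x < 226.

56

Baby-step giant-step with m = ceil(sqrt(226)) = 16.
Baby table (179^j mod 227 for j=0..15):
  0:1  1:179  2:34  3:184  4:21  5:127  6:33  7:5
  8:214  9:170  10:12  11:105  12:181  13:165  14:25  15:162
Giant step factor: 179^(-16) ≡ 90 (mod 227).
Scan 185·90^i mod 227 for i = 0, 1, …:
  i=0: 185   i=1: 79   i=2: 73   i=3: 214
Match at i=3, j=8: x = 3·16 + 8 = 56.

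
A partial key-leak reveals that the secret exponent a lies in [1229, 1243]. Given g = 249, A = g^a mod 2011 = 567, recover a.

Compute 249^1229 mod 2011 = 982, then multiply by 249 repeatedly:
  249^1229=982  249^1230=1187  249^1231=1957  249^1232=631  249^1233=261
  249^1234=637  249^1235=1755  249^1236=608  249^1237=567
Found 567 at exponent 1237.

1237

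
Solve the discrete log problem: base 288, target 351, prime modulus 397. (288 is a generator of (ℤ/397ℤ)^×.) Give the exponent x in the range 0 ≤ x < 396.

29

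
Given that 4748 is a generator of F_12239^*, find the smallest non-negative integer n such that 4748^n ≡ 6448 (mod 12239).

10842

Baby-step giant-step with m = ceil(sqrt(12238)) = 111.
Baby table (4748^j mod 12239 for j=0..110):
  0:1  1:4748  2:11505  3:3083  4:240  5:1293  6:7425  7:5580
  8:8644  9:4345  10:7345  11:5149  12:6169  13:2485  14:384  15:11860
  16:11880  17:8928  18:6487  19:6952  20:11752  21:895  22:2527  23:3976
  24:5510  25:6737  26:6769  27:11837  28:588  29:1332  30:9012  31:1432
  32:6491  33:1466  34:8816  35:988  36:3487  37:9148  38:10732  39:4579
  40:4628  41:4739  42:5490  43:9689  44:9210  45:11372  46:8027  47:12189
  48:7380  49:12222  50:4957  51:239  52:8784  53:8159  54:2497  55:8404
  56:3052  57:12159  58:11808  59:9764  60:10379  61:5278  62:6711  63:5711
  64:6443  65:6103  66:7331  67:12111  68:4206  69:8279  70:9263  71:5997
  72:5842  73:4242  74:7861  75:7317  76:6834  77:2243  78:1834  79:5903
  80:134  81:12043  82:11795  83:9235  84:7682  85:1916  86:3591  87:1141
  88:7830  89:6997  90:5110  91:4582  92:6633  93:2537  94:2500  95:10409
  96:850  97:9169  98:289  99:1404  100:8176  101:9779  102:8165  103:6507
  104:4000  105:9311  106:1360  107:7327  108:5358  109:7142  110:8186
Giant step factor: 4748^(-111) ≡ 8803 (mod 12239).
Scan 6448·8803^i mod 12239 for i = 0, 1, …:
  i=0: 6448   i=1: 9501   i=2: 8216   i=3: 5197
  i=4: 12048   i=5: 7609   i=6: 10219   i=7: 1207
  i=8: 1769   i=9: 4499     …   i=96: 10894
  i=97: 7317
Match at i=97, j=75: n = 97·111 + 75 = 10842.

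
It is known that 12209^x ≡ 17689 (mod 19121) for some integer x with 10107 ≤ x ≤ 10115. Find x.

10112

Compute 12209^10107 mod 19121 = 12829, then multiply by 12209 repeatedly:
  12209^10107=12829  12209^10108=9150  12209^10109=7468  12209^10110=7884  12209^10111=642
  12209^10112=17689
Found 17689 at exponent 10112.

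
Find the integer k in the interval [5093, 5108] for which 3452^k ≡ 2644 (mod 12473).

5101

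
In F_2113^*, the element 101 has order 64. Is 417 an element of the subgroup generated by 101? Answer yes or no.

yes

417 ∈ ⟨101⟩ iff 417^64 ≡ 1 (mod 2113), since |⟨101⟩| = 64.
417^64 mod 2113 = 1.
Since 1 = 1, 417 lies in the subgroup.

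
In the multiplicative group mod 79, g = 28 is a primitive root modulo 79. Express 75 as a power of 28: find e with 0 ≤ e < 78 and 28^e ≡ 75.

11

Successive powers of 28 modulo 79:
  28^0=1  28^1=28  28^2=73  28^3=69  28^4=36  28^5=60
  28^6=21  28^7=35  28^8=32  28^9=27  28^10=45  28^11=75
So 28^11 ≡ 75 (mod 79), giving e = 11.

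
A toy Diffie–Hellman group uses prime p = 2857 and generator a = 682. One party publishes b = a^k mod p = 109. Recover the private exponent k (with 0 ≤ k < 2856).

1161

Baby-step giant-step with m = ceil(sqrt(2856)) = 54.
Baby table (682^j mod 2857 for j=0..53):
  0:1  1:682  2:2290  3:1858  4:1505  5:747  6:908  7:2144
  8:2281  9:1434  10:894  11:1167  12:1648  13:1135  14:2680  15:2137
  16:364  17:2546  18:2173  19:2060  20:2133  21:493  22:1957  23:455
  24:1754  25:2002  26:2575  27:1952  28:2759  29:1732  30:1283  31:764
  32:1074  33:1076  34:2440  35:1306  36:2165  37:2318  38:955  39:2771
  40:1345  41:193  42:204  43:1992  44:1469  45:1908  46:1321  47:967
  48:2384  49:255  50:2490  51:1122  52:2385  53:937
Giant step factor: 682^(-54) ≡ 52 (mod 2857).
Scan 109·52^i mod 2857 for i = 0, 1, …:
  i=0: 109   i=1: 2811   i=2: 465   i=3: 1324
  i=4: 280   i=5: 275   i=6: 15   i=7: 780
  i=8: 562   i=9: 654     …   i=20: 2455
  i=21: 1952
Match at i=21, j=27: k = 21·54 + 27 = 1161.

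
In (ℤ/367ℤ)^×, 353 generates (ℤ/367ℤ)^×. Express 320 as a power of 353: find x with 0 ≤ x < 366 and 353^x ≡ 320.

177

Baby-step giant-step with m = ceil(sqrt(366)) = 20.
Baby table (353^j mod 367 for j=0..19):
  0:1  1:353  2:196  3:192  4:248  5:198  6:164  7:273
  8:215  9:293  10:302  11:176  12:105  13:365  14:28  15:342
  16:350  17:238  18:338  19:39
Giant step factor: 353^(-20) ≡ 41 (mod 367).
Scan 320·41^i mod 367 for i = 0, 1, …:
  i=0: 320   i=1: 275   i=2: 265   i=3: 222
  i=4: 294   i=5: 310   i=6: 232   i=7: 337
  i=8: 238
Match at i=8, j=17: x = 8·20 + 17 = 177.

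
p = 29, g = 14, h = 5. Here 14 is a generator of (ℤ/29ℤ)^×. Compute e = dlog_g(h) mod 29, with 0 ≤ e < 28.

6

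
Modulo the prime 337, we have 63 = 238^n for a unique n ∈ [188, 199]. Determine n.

Compute 238^188 mod 337 = 255, then multiply by 238 repeatedly:
  238^188=255  238^189=30  238^190=63
Found 63 at exponent 190.

190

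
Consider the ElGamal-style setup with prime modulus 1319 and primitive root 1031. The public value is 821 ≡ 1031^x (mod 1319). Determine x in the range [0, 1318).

Baby-step giant-step with m = ceil(sqrt(1318)) = 37.
Baby table (1031^j mod 1319 for j=0..36):
  0:1  1:1031  2:1166  3:537  4:986  5:936  6:827  7:563
  8:93  9:915  10:280  11:1138  12:687  13:1313  14:409  15:918
  16:735  17:679  18:979  19:314  20:579  21:761  22:1105  23:958
  24:1086  25:1154  26:36  27:184  28:1087  29:866  30:1202  31:721
  32:754  33:483  34:710  35:1284  36:847
Giant step factor: 1031^(-37) ≡ 935 (mod 1319).
Scan 821·935^i mod 1319 for i = 0, 1, …:
  i=0: 821   i=1: 1296   i=2: 918
Match at i=2, j=15: x = 2·37 + 15 = 89.

89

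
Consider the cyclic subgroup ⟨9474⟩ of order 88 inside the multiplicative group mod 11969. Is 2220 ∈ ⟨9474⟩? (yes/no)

yes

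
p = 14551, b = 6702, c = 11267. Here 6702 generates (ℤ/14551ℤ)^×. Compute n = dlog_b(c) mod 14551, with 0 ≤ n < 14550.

Baby-step giant-step with m = ceil(sqrt(14550)) = 121.
Baby table (6702^j mod 14551 for j=0..120):
  0:1  1:6702  2:12418  3:8267  4:9777  5:2301  6:11793  7:10205
  8:4210  9:1031  10:12588  11:12629  12:10942  13:10795  14:518  15:8498
  16:982  17:4312  18:738  19:13287  20:11905  21:4177  22:12681  23:10222
  24:1736  25:8423  26:7617  27:4226  28:6406  29:7562  30:13942  31:7313
  32:3958  33:43  34:11717  35:10138  36:6257  37:12983  38:11637  39:12365
  40:2285  41:6418  42:680  43:2897  44:4660  45:4874  46:13104  47:7723
  48:1639  49:13124  50:10804  51:2632  52:3852  53:2630  54:4999  55:6896
  56:3016  57:1893  58:12965  59:7409  60:7106  61:13540  62:5044  63:2915
  64:8888  65:10133  66:1849  67:9097  68:13955  69:7133  70:5331  71:5657
  72:7859  73:10949  74:14056  75:138  76:8163  77:11217  78:5868  79:10534
  80:11967  81:12273  82:11394  83:13491  84:11319  85:5575  86:11233  87:11243
  88:5508  89:13280  90:8644  91:4557  92:13016  93:14538  94:180  95:13178
  96:8937  97:3858  98:13740  99:6752  100:12845  101:3474  102:1148  103:10968
  104:10435  105:3264  106:5175  107:7817  108:5934  109:1785  110:2148  111:4957
  112:1881  113:5296  114:3903  115:9759  116:12624  117:6534  118:6909  119:2836
  120:3266
Giant step factor: 6702^(-121) ≡ 6087 (mod 14551).
Scan 11267·6087^i mod 14551 for i = 0, 1, …:
  i=0: 11267   i=1: 3366   i=2: 1034   i=3: 7926
  i=4: 8997   i=5: 9326   i=6: 3911   i=7: 821
  i=8: 6434   i=9: 7017     …   i=24: 13063
  i=25: 7817
Match at i=25, j=107: n = 25·121 + 107 = 3132.

3132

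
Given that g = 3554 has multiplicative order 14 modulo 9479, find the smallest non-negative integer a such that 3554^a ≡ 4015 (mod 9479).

11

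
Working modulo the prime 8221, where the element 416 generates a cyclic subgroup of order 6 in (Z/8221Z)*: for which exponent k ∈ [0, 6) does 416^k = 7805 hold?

4

Successive powers of 416 modulo 8221:
  416^0=1  416^1=416  416^2=415  416^3=8220  416^4=7805
So 416^4 ≡ 7805 (mod 8221), giving k = 4.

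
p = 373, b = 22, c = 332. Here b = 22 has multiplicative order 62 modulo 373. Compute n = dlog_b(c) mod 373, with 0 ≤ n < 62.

51

Baby-step giant-step with m = ceil(sqrt(62)) = 8.
Baby table (22^j mod 373 for j=0..7):
  0:1  1:22  2:111  3:204  4:12  5:264  6:213  7:210
Giant step factor: 22^(-8) ≡ 215 (mod 373).
Scan 332·215^i mod 373 for i = 0, 1, …:
  i=0: 332   i=1: 137   i=2: 361   i=3: 31
  i=4: 324   i=5: 282   i=6: 204
Match at i=6, j=3: n = 6·8 + 3 = 51.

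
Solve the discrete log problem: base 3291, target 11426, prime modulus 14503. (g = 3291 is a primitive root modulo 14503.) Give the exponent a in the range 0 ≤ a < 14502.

Baby-step giant-step with m = ceil(sqrt(14502)) = 121.
Baby table (3291^j mod 14503 for j=0..120):
  0:1  1:3291  2:11443  3:9125  4:9165  5:10278  6:3902  7:6327
  8:10352  9:885  10:11935  11:3961  12:11957  13:3848  14:2649  15:1556
  16:1237  17:10127  18:63  19:4291  20:10262  21:9258  22:11778  23:9382
  24:13778  25:7020  26:14044  27:12246  28:12252  29:2992  30:13638  31:10376
  32:7354  33:11010  34:5416  35:14372  36:3969  37:9279  38:8374  39:3134
  40:2361  41:10946  42:12337  43:7170  44:89  45:2839  46:3217  47:14460
  48:3517  49:1053  50:13709  51:11989  52:7639  53:6250  54:3496  55:4457
  56:5454  57:8903  58:3713  59:7957  60:8572  61:2117  62:5607  63:4821
  64:14132  65:11794  66:4026  67:8327  68:7990  69:1151  70:2658  71:2169
  72:2703  73:5234  74:10033  75:9775  76:1871  77:8189  78:3425  79:2844
  80:5169  81:13663  82:5633  83:3369  84:7087  85:2493  86:10268  87:14501
  88:7921  89:6120  90:10756  91:10676  92:8450  93:6699  94:1849  95:8302
  96:12733  97:5136  98:6581  99:5092  100:6807  101:9205  102:11391  103:12029
  104:8752  105:14377  106:5921  107:8482  108:10490  109:5450  110:10242  111:1450
  112:463  113:918  114:4514  115:4502  116:8519  117:1730  118:8254  119:14298
  120:6986
Giant step factor: 3291^(-121) ≡ 8814 (mod 14503).
Scan 11426·8814^i mod 14503 for i = 0, 1, …:
  i=0: 11426   i=1: 14435   i=2: 9774   i=3: 216
  i=4: 3931   i=5: 167   i=6: 7135   i=7: 2882
  i=8: 7195   i=9: 9614     …   i=32: 1550
  i=33: 14377
Match at i=33, j=105: a = 33·121 + 105 = 4098.

4098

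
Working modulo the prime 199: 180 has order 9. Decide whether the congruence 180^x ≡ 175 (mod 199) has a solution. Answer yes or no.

yes

175 ∈ ⟨180⟩ iff 175^9 ≡ 1 (mod 199), since |⟨180⟩| = 9.
175^9 mod 199 = 1.
Since 1 = 1, 175 lies in the subgroup.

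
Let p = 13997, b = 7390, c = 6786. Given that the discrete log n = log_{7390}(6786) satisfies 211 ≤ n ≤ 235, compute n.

Compute 7390^211 mod 13997 = 10974, then multiply by 7390 repeatedly:
  7390^211=10974  7390^212=13239  7390^213=11177  7390^214=1733  7390^215=13612
  7390^216=10238  7390^217=5035  7390^218=4624  7390^219=4683  7390^220=6786
Found 6786 at exponent 220.

220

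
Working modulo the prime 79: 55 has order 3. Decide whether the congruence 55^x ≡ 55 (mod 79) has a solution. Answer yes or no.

yes

⟨55⟩ has order 3; its elements mod 79 are {1, 23, 55}.
55 is in this set.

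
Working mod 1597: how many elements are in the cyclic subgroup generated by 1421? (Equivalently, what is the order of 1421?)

The order of 1421 must divide p − 1 = 1596 = 2^2 · 3 · 7 · 19.
Divisors: 1, 2, 3, 4, 6, 7, 12, 14, 19, 21, 28, 38, 42, 57, 76, 84, 114, 133, 228, 266, 399, 532, 798, 1596.
Check each in increasing order: 1421^1 ≡ 1421;  1421^2 ≡ 633;  1421^3 ≡ 382;  1421^4 ≡ 1439;  1421^6 ≡ 597;  1421^7 ≡ 330;  1421^12 ≡ 278;  1421^14 ≡ 304;  1421^19 ≡ 711;  1421^21 ≡ 1306;  1421^28 ≡ 1387;  1421^38 ≡ 869;  1421^42 ≡ 40;  1421^57 ≡ 1417;  1421^76 ≡ 1377;  1421^84 ≡ 3;  1421^114 ≡ 460;  1421^133 ≡ 1272;  1421^228 ≡ 796;  1421^266 ≡ 223;  1421^399 ≡ 987;  1421^532 ≡ 222;  1421^798 ≡ 1596;  1421^1596 ≡ 1.
Smallest exponent giving 1 is 1596.

1596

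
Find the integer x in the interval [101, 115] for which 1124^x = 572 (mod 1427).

Compute 1124^101 mod 1427 = 752, then multiply by 1124 repeatedly:
  1124^101=752  1124^102=464  1124^103=681  1124^104=572
Found 572 at exponent 104.

104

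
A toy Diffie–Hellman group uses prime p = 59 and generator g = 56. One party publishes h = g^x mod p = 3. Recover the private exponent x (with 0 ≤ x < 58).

30

Successive powers of 56 modulo 59:
  56^0=1  56^1=56  56^2=9  56^3=32  56^4=22  56^5=52
  56^6=21  56^7=55  56^8=12  56^9=23  56^10=49  56^11=30
  56^12=28  56^13=34  56^14=16  56^15=11  56^16=26  56^17=40
  56^18=57  56^19=6  56^20=41  56^21=54  56^22=15  56^23=14
  56^24=17  56^25=8  56^26=35  56^27=13  56^28=20  56^29=58
  56^30=3
So 56^30 ≡ 3 (mod 59), giving x = 30.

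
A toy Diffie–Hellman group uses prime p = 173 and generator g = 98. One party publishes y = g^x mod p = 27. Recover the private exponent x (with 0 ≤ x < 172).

131

Baby-step giant-step with m = ceil(sqrt(172)) = 14.
Baby table (98^j mod 173 for j=0..13):
  0:1  1:98  2:89  3:72  4:136  5:7  6:167  7:104
  8:158  9:87  10:49  11:131  12:36  13:68
Giant step factor: 98^(-14) ≡ 25 (mod 173).
Scan 27·25^i mod 173 for i = 0, 1, …:
  i=0: 27   i=1: 156   i=2: 94   i=3: 101
  i=4: 103   i=5: 153   i=6: 19   i=7: 129
  i=8: 111   i=9: 7
Match at i=9, j=5: x = 9·14 + 5 = 131.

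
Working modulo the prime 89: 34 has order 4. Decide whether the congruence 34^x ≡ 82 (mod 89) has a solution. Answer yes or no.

82 ∈ ⟨34⟩ iff 82^4 ≡ 1 (mod 89), since |⟨34⟩| = 4.
82^4 mod 89 = 87.
Since 87 ≠ 1, 82 does not lie in the subgroup.

no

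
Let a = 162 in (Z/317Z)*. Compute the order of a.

316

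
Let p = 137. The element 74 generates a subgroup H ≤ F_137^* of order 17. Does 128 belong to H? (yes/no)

no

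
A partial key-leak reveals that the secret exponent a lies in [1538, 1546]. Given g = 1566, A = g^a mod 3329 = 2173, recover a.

Compute 1566^1538 mod 3329 = 1265, then multiply by 1566 repeatedly:
  1566^1538=1265  1566^1539=235  1566^1540=1820  1566^1541=496  1566^1542=1079
  1566^1543=1911  1566^1544=3184  1566^1545=2631  1566^1546=2173
Found 2173 at exponent 1546.

1546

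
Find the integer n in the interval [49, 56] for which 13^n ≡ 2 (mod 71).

Compute 13^49 mod 71 = 46, then multiply by 13 repeatedly:
  13^49=46  13^50=30  13^51=35  13^52=29  13^53=22
  13^54=2
Found 2 at exponent 54.

54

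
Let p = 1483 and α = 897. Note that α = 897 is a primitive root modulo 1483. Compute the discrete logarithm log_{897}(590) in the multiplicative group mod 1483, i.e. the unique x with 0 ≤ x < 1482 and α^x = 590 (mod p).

Baby-step giant-step with m = ceil(sqrt(1482)) = 39.
Baby table (897^j mod 1483 for j=0..38):
  0:1  1:897  2:823  3:1180  4:1081  5:1258  6:1346  7:200
  8:1440  9:1470  10:203  11:1165  12:973  13:777  14:1442  15:298
  16:366  17:559  18:169  19:327  20:1168  21:698  22:280  23:533
  24:575  25:1174  26:148  27:769  28:198  29:1129  30:1307  31:809
  32:486  33:1423  34:1051  35:1042  36:384  37:392  38:153
Giant step factor: 897^(-39) ≡ 724 (mod 1483).
Scan 590·724^i mod 1483 for i = 0, 1, …:
  i=0: 590   i=1: 56   i=2: 503   i=3: 837
  i=4: 924   i=5: 143   i=6: 1205   i=7: 416
  i=8: 135   i=9: 1345     …   i=22: 646
  i=23: 559
Match at i=23, j=17: x = 23·39 + 17 = 914.

914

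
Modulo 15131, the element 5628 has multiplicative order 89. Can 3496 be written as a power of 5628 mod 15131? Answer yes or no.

yes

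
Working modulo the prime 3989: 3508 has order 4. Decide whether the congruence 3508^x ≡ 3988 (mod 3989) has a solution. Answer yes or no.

yes

⟨3508⟩ has order 4; its elements mod 3989 are {1, 481, 3508, 3988}.
3988 is in this set.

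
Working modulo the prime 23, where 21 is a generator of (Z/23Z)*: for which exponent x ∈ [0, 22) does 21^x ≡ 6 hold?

20

Successive powers of 21 modulo 23:
  21^0=1  21^1=21  21^2=4  21^3=15  21^4=16  21^5=14
  21^6=18  21^7=10  21^8=3  21^9=17  21^10=12  21^11=22
  21^12=2  21^13=19  21^14=8  21^15=7  21^16=9  21^17=5
  21^18=13  21^19=20  21^20=6
So 21^20 ≡ 6 (mod 23), giving x = 20.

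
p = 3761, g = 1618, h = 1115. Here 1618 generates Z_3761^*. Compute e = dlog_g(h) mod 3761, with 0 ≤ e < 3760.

Baby-step giant-step with m = ceil(sqrt(3760)) = 62.
Baby table (1618^j mod 3761 for j=0..61):
  0:1  1:1618  2:268  3:1109  4:365  5:93  6:34  7:2358
  8:1590  9:96  10:1127  11:3162  12:1156  13:1191  14:1406  15:3264
  16:708  17:2200  18:1694  19:2884  20:2672  21:1907  22:1506  23:3341
  24:1181  25:270  26:584  27:901  28:2311  29:764  30:2544  31:1658
  32:1051  33:546  34:3354  35:3410  36:3754  37:3718  38:1885  39:3520
  40:1206  41:3110  42:3523  43:2299  44:153  45:3089  46:3394  47:432
  48:3191  49:2946  50:1441  51:3479  52:2566  53:3405  54:3186  55:2378
  56:101  57:1695  58:741  59:2940  60:3016  61:1871
Giant step factor: 1618^(-62) ≡ 23 (mod 3761).
Scan 1115·23^i mod 3761 for i = 0, 1, …:
  i=0: 1115   i=1: 3079   i=2: 3119   i=3: 278
  i=4: 2633   i=5: 383   i=6: 1287   i=7: 3274
  i=8: 82   i=9: 1886     …   i=14: 3235
  i=15: 2946
Match at i=15, j=49: e = 15·62 + 49 = 979.

979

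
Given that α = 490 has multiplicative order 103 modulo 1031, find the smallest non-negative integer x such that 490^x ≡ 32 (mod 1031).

33

Baby-step giant-step with m = ceil(sqrt(103)) = 11.
Baby table (490^j mod 1031 for j=0..10):
  0:1  1:490  2:908  3:559  4:695  5:320  6:88  7:849
  8:517  9:735  10:331
Giant step factor: 490^(-11) ≡ 715 (mod 1031).
Scan 32·715^i mod 1031 for i = 0, 1, …:
  i=0: 32   i=1: 198   i=2: 323   i=3: 1
Match at i=3, j=0: x = 3·11 + 0 = 33.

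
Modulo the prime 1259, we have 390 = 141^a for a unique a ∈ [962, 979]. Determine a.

974

Compute 141^962 mod 1259 = 456, then multiply by 141 repeatedly:
  141^962=456  141^963=87  141^964=936  141^965=1040  141^966=596
  141^967=942  141^968=627  141^969=277  141^970=28  141^971=171
  141^972=190  141^973=351  141^974=390
Found 390 at exponent 974.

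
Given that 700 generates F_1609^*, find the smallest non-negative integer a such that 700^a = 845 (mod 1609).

Baby-step giant-step with m = ceil(sqrt(1608)) = 41.
Baby table (700^j mod 1609 for j=0..40):
  0:1  1:700  2:864  3:1425  4:1529  5:315  6:67  7:239
  8:1573  9:544  10:1076  11:188  12:1271  13:1532  14:806  15:1050
  16:1296  17:1333  18:1489  19:1277  20:905  21:1163  22:1555  23:816
  24:5  25:282  26:1102  27:689  28:1209  29:1575  30:335  31:1195
  32:1429  33:1111  34:553  35:940  36:1528  37:1224  38:812  39:423
  40:44
Giant step factor: 700^(-41) ≡ 267 (mod 1609).
Scan 845·267^i mod 1609 for i = 0, 1, …:
  i=0: 845   i=1: 355   i=2: 1463   i=3: 1243
  i=4: 427   i=5: 1379   i=6: 1341   i=7: 849
  i=8: 1423   i=9: 217     …   i=34: 66
  i=35: 1532
Match at i=35, j=13: a = 35·41 + 13 = 1448.

1448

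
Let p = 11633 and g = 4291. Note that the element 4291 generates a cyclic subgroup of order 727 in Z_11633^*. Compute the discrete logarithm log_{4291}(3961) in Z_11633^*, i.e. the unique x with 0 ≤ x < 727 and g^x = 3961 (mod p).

240

Baby-step giant-step with m = ceil(sqrt(727)) = 27.
Baby table (4291^j mod 11633 for j=0..26):
  0:1  1:4291  2:9275  3:2532  4:11223  5:8906  6:1241  7:8850
  8:5238  9:1302  10:3042  11:996  12:4525  13:1298  14:9144  15:10428
  16:6030  17:2938  18:8419  19:5464  20:5529  21:5252  22:3211  23:4929
  24:1545  25:10418  26:9652
Giant step factor: 4291^(-27) ≡ 11100 (mod 11633).
Scan 3961·11100^i mod 11633 for i = 0, 1, …:
  i=0: 3961   i=1: 5993   i=2: 4806   i=3: 9295
  i=4: 1423   i=5: 9319   i=6: 264   i=7: 10517
  i=8: 1545
Match at i=8, j=24: x = 8·27 + 24 = 240.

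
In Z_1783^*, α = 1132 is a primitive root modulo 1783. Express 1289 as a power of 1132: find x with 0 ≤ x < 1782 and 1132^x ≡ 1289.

Baby-step giant-step with m = ceil(sqrt(1782)) = 43.
Baby table (1132^j mod 1783 for j=0..42):
  0:1  1:1132  2:1230  3:1620  4:916  5:989  6:1607  7:464
  8:1046  9:160  10:1037  11:670  12:665  13:354  14:1336  15:368
  16:1137  17:1541  18:638  19:101  20:220  21:1203  22:1367  23:1583
  24:41  25:54  26:506  27:449  28:113  29:1323  30:1699  31:1194
  32:94  33:1211  34:1508  35:725  36:520  37:250  38:1286  39:824
  40:259  41:776  42:1196
Giant step factor: 1132^(-43) ≡ 707 (mod 1783).
Scan 1289·707^i mod 1783 for i = 0, 1, …:
  i=0: 1289   i=1: 210   i=2: 481   i=3: 1297
  i=4: 517   i=5: 4   i=6: 1045   i=7: 653
  i=8: 1657   i=9: 68     …   i=39: 1704
  i=40: 1203
Match at i=40, j=21: x = 40·43 + 21 = 1741.

1741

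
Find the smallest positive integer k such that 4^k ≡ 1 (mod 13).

The order of 4 must divide p − 1 = 12 = 2^2 · 3.
Divisors: 1, 2, 3, 4, 6, 12.
Check each in increasing order: 4^1 ≡ 4;  4^2 ≡ 3;  4^3 ≡ 12;  4^4 ≡ 9;  4^6 ≡ 1.
Smallest exponent giving 1 is 6.

6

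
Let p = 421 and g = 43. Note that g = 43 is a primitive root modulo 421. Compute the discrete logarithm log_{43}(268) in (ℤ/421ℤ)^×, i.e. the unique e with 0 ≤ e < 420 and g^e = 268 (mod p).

116

Baby-step giant-step with m = ceil(sqrt(420)) = 21.
Baby table (43^j mod 421 for j=0..20):
  0:1  1:43  2:165  3:359  4:281  5:295  6:55  7:260
  8:234  9:379  10:299  11:227  12:78  13:407  14:240  15:216
  16:26  17:276  18:80  19:72  20:149
Giant step factor: 43^(-21) ≡ 270 (mod 421).
Scan 268·270^i mod 421 for i = 0, 1, …:
  i=0: 268   i=1: 369   i=2: 274   i=3: 305
  i=4: 255   i=5: 227
Match at i=5, j=11: e = 5·21 + 11 = 116.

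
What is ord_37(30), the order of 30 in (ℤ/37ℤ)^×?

18

The order of 30 must divide p − 1 = 36 = 2^2 · 3^2.
Divisors: 1, 2, 3, 4, 6, 9, 12, 18, 36.
Check each in increasing order: 30^1 ≡ 30;  30^2 ≡ 12;  30^3 ≡ 27;  30^4 ≡ 33;  30^6 ≡ 26;  30^9 ≡ 36;  30^12 ≡ 10;  30^18 ≡ 1.
Smallest exponent giving 1 is 18.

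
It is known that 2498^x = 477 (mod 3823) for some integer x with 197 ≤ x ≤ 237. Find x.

198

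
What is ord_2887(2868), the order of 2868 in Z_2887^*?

962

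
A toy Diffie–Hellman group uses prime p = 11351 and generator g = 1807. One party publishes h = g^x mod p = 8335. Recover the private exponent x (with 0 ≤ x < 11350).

1725

Baby-step giant-step with m = ceil(sqrt(11350)) = 107.
Baby table (1807^j mod 11351 for j=0..106):
  0:1  1:1807  2:7512  3:9739  4:4323  5:2173  6:10516  7:838
  8:4583  9:6602  10:11264  11:1705  12:4814  13:4032  14:9833  15:3916
  16:4539  17:6551  18:9915  19:4527  20:7569  21:10579  22:1169  23:1097
  24:7205  25:11189  26:2392  27:8964  28:71  29:3436  30:11206  31:10409
  32:456  33:6720  34:8821  35:2743  36:7565  37:3351  38:5174  39:7545
  40:1264  41:2497  42:5732  43:5612  44:4441  45:11081  46:203  47:3589
  48:3902  49:1943  50:3542  51:9781  52:760  53:11200  54:10918  55:788
  56:5041  57:5585  58:1056  59:1224  60:9674  61:378  62:1986  63:1786
  64:3618  65:10901  66:4122  67:2198  68:10287  69:7022  70:9687  71:1167
  72:8834  73:3532  74:3062  75:5097  76:4618  77:1741  78:1760  79:2040
  80:8556  81:630  82:3310  83:10544  84:6030  85:10601  86:6870  87:7447
  88:5794  89:4136  90:4794  91:1945  92:7156  93:2103  94:8887  95:8495
  96:3913  97:10469  98:6717  99:3400  100:2909  101:1050  102:1733  103:10006
  104:10050  105:10101  106:99
Giant step factor: 1807^(-107) ≡ 9521 (mod 11351).
Scan 8335·9521^i mod 11351 for i = 0, 1, …:
  i=0: 8335   i=1: 2694   i=2: 7665   i=3: 2886
  i=4: 8186   i=5: 2940   i=6: 174   i=7: 10759
  i=8: 5015   i=9: 5509     …   i=15: 8632
  i=16: 4032
Match at i=16, j=13: x = 16·107 + 13 = 1725.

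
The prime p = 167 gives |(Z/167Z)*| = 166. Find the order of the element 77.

The order of 77 must divide p − 1 = 166 = 2 · 83.
Divisors: 1, 2, 83, 166.
Check each in increasing order: 77^1 ≡ 77;  77^2 ≡ 84;  77^83 ≡ 1.
Smallest exponent giving 1 is 83.

83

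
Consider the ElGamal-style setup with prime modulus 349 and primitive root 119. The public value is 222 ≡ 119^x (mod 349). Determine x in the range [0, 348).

Baby-step giant-step with m = ceil(sqrt(348)) = 19.
Baby table (119^j mod 349 for j=0..18):
  0:1  1:119  2:201  3:187  4:266  5:244  6:69  7:184
  8:258  9:339  10:206  11:84  12:224  13:132  14:3  15:8
  16:254  17:212  18:100
Giant step factor: 119^(-19) ≡ 154 (mod 349).
Scan 222·154^i mod 349 for i = 0, 1, …:
  i=0: 222   i=1: 335   i=2: 287   i=3: 224
Match at i=3, j=12: x = 3·19 + 12 = 69.

69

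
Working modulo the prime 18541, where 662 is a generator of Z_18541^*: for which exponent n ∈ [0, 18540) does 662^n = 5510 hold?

Baby-step giant-step with m = ceil(sqrt(18540)) = 137.
Baby table (662^j mod 18541 for j=0..136):
  0:1  1:662  2:11801  3:6501  4:2150  5:14184  6:8062  7:15777
  8:5791  9:14196  10:16006  11:9061  12:9639  13:2914  14:804  15:13100
  16:13553  17:16783  18:4287  19:1221  20:11039  21:2664  22:2173  23:10869
  24:1370  25:16972  26:18159  27:6690  28:16022  29:1112  30:13045  31:14225
  32:16663  33:17552  34:12758  35:9641  36:4238  37:5865  38:7561  39:17853
  40:8069  41:1870  42:14234  43:4080  44:12515  45:15644  46:10450  47:2107
  48:4259  49:1226  50:14349  51:6046  52:16137  53:3078  54:16667  55:1659
  56:4339  57:17104  58:12838  59:6978  60:2727  61:6797  62:12692  63:3031
  64:4094  65:3242  66:13989  67:8759  68:13666  69:17425  70:2848  71:12735
  72:12956  73:10930  74:4670  75:13734  76:6818  77:8053  78:9819  79:10828
  80:11310  81:15197  82:11192  83:11245  84:9249  85:4308  86:15123  87:17827
  88:9398  89:10241  90:12077  91:3803  92:14551  93:9983  94:8150  95:18410
  96:5983  97:11513  98:1255  99:15006  100:14537  101:715  102:9805  103:1560
  104:12965  105:16888  106:18174  107:16620  108:7627  109:5922  110:8213  111:4493
  112:7806  113:13174  114:6918  115:89  116:3295  117:11993  118:3818  119:5940
  120:1588  121:12960  122:13578  123:14792  124:2656  125:15418  126:9166  127:4985
  128:18313  129:15933  130:16358  131:1052  132:10407  133:10723  134:15964  135:18339
  136:14604
Giant step factor: 662^(-137) ≡ 2658 (mod 18541).
Scan 5510·2658^i mod 18541 for i = 0, 1, …:
  i=0: 5510   i=1: 16731   i=2: 9680   i=3: 13073
  i=4: 2200   i=5: 7185   i=6: 500   i=7: 12589
  i=8: 13598   i=9: 7075     …   i=65: 4461
  i=66: 9639
Match at i=66, j=12: n = 66·137 + 12 = 9054.

9054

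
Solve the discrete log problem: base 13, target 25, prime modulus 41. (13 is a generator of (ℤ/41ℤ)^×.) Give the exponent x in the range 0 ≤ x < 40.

Successive powers of 13 modulo 41:
  13^0=1  13^1=13  13^2=5  13^3=24  13^4=25
So 13^4 ≡ 25 (mod 41), giving x = 4.

4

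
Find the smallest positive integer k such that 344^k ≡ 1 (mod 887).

The order of 344 must divide p − 1 = 886 = 2 · 443.
Divisors: 1, 2, 443, 886.
Check each in increasing order: 344^1 ≡ 344;  344^2 ≡ 365;  344^443 ≡ 1.
Smallest exponent giving 1 is 443.

443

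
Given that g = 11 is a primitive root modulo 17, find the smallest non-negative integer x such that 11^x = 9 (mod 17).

Successive powers of 11 modulo 17:
  11^0=1  11^1=11  11^2=2  11^3=5  11^4=4  11^5=10
  11^6=8  11^7=3  11^8=16  11^9=6  11^10=15  11^11=12
  11^12=13  11^13=7  11^14=9
So 11^14 ≡ 9 (mod 17), giving x = 14.

14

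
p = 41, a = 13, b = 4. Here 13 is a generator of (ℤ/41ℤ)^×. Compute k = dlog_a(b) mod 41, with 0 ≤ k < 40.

12

Successive powers of 13 modulo 41:
  13^0=1  13^1=13  13^2=5  13^3=24  13^4=25  13^5=38
  13^6=2  13^7=26  13^8=10  13^9=7  13^10=9  13^11=35
  13^12=4
So 13^12 ≡ 4 (mod 41), giving k = 12.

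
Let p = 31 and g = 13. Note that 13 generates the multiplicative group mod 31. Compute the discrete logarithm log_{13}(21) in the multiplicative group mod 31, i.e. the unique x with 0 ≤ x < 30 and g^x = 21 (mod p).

19

Successive powers of 13 modulo 31:
  13^0=1  13^1=13  13^2=14  13^3=27  13^4=10  13^5=6
  13^6=16  13^7=22  13^8=7  13^9=29  13^10=5  13^11=3
  13^12=8  13^13=11  13^14=19  13^15=30  13^16=18  13^17=17
  13^18=4  13^19=21
So 13^19 ≡ 21 (mod 31), giving x = 19.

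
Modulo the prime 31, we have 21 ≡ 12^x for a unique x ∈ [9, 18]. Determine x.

Compute 12^9 mod 31 = 15, then multiply by 12 repeatedly:
  12^9=15  12^10=25  12^11=21
Found 21 at exponent 11.

11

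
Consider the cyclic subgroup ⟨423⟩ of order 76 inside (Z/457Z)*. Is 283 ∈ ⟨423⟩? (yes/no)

yes

283 ∈ ⟨423⟩ iff 283^76 ≡ 1 (mod 457), since |⟨423⟩| = 76.
283^76 mod 457 = 1.
Since 1 = 1, 283 lies in the subgroup.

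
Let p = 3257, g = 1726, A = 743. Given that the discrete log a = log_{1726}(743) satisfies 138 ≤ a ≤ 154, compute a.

147

Compute 1726^138 mod 3257 = 223, then multiply by 1726 repeatedly:
  1726^138=223  1726^139=572  1726^140=401  1726^141=1642  1726^142=502
  1726^143=90  1726^144=2261  1726^145=600  1726^146=3131  1726^147=743
Found 743 at exponent 147.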